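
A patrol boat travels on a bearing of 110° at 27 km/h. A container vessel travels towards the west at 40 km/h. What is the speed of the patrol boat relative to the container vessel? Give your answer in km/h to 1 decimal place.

Taking east as x and north as y: patrol boat velocity = (25.372, -9.235) km/h; container vessel velocity = (-40.000, 0.000) km/h.
Velocity of patrol boat relative to container vessel = (25.372, -9.235) − (-40.000, 0.000) = (65.372, -9.235) km/h.
Magnitude = |(65.372, -9.235)| = 66.021 km/h.

66.0 km/h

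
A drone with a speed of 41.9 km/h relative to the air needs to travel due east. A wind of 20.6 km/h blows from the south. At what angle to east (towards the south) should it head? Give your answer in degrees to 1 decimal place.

The wind pushes perpendicular to the desired track; the heading must have a component into the wind equal to 20.6 km/h: 41.9 sin θ = 20.6.
sin θ = 0.4916, so θ = 29.449°.

29.4°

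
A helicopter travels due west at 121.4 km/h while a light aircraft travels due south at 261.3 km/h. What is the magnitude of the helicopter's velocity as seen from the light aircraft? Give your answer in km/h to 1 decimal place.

Taking east as x and north as y: helicopter velocity = (-121.400, 0.000) km/h; light aircraft velocity = (0.000, -261.300) km/h.
Velocity of helicopter relative to light aircraft = (-121.400, 0.000) − (0.000, -261.300) = (-121.400, 261.300) km/h.
Magnitude = |(-121.400, 261.300)| = 288.124 km/h.

288.1 km/h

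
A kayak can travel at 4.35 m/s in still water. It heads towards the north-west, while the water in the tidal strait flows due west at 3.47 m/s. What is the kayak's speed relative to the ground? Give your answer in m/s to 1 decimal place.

7.2 m/s

Taking east as x and north as y: velocity relative to the water = (-3.076, 3.076) m/s; the water relative to ground = (-3.470, 0.000) m/s.
Velocity relative to ground = (-3.076, 3.076) + (-3.470, 0.000) = (-6.546, 3.076) m/s.
Speed = |(-6.546, 3.076)| = 7.233 m/s.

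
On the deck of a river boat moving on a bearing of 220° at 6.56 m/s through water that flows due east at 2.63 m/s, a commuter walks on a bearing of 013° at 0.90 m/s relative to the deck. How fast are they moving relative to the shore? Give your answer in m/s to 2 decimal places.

4.37 m/s

In east/north components (m/s): commuter relative to river boat = (0.202, 0.877); river boat relative to water = (-4.217, -5.025); water relative to ground = (2.630, 0.000).
Sum = (-1.384, -4.148) m/s.
Speed = |(-1.384, -4.148)| = 4.373 m/s.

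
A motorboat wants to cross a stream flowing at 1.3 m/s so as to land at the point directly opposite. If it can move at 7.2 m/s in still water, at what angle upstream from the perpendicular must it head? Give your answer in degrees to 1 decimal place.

To cancel the current, the upstream component of the motorboat's velocity must equal the flow: 7.2 sin θ = 1.3.
sin θ = 1.3 / 7.2 = 0.1806.
θ = arcsin(0.1806) = 10.402°.

10.4°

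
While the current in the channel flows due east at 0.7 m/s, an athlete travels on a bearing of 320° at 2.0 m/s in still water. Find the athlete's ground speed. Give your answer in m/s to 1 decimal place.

1.6 m/s

Taking east as x and north as y: velocity relative to the water = (-1.286, 1.532) m/s; the water relative to ground = (0.700, 0.000) m/s.
Velocity relative to ground = (-1.286, 1.532) + (0.700, 0.000) = (-0.586, 1.532) m/s.
Speed = |(-0.586, 1.532)| = 1.640 m/s.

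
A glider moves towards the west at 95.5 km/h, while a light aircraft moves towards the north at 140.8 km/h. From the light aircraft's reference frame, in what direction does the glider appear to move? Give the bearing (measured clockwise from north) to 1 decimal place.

Taking east as x and north as y: glider velocity = (-95.500, 0.000) km/h; light aircraft velocity = (0.000, 140.800) km/h.
Velocity of glider relative to light aircraft = (-95.500, 0.000) − (0.000, 140.800) = (-95.500, -140.800) km/h.
Bearing = atan2(-95.50, -140.80) = 214.15° clockwise from north.

214.1°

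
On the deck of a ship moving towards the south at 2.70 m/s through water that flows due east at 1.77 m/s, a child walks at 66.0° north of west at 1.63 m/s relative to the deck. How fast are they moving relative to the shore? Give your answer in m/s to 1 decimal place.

In east/north components (m/s): child relative to ship = (-0.663, 1.489); ship relative to water = (0.000, -2.700); water relative to ground = (1.770, 0.000).
Sum = (1.107, -1.211) m/s.
Speed = |(1.107, -1.211)| = 1.641 m/s.

1.6 m/s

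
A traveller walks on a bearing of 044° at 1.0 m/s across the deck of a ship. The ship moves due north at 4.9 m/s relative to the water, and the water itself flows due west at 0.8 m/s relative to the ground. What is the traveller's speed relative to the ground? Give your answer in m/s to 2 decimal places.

In east/north components (m/s): traveller relative to ship = (0.695, 0.719); ship relative to water = (0.000, 4.900); water relative to ground = (-0.800, 0.000).
Sum = (-0.105, 5.619) m/s.
Speed = |(-0.105, 5.619)| = 5.620 m/s.

5.62 m/s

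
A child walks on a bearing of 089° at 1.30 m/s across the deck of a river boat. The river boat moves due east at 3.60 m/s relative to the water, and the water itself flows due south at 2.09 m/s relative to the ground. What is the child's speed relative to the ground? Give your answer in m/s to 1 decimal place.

5.3 m/s

In east/north components (m/s): child relative to river boat = (1.300, 0.023); river boat relative to water = (3.600, 0.000); water relative to ground = (0.000, -2.090).
Sum = (4.900, -2.067) m/s.
Speed = |(4.900, -2.067)| = 5.318 m/s.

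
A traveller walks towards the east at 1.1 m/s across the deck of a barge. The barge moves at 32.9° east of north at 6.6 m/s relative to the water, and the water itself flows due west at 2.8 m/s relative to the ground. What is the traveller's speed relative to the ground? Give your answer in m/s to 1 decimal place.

In east/north components (m/s): traveller relative to barge = (1.100, 0.000); barge relative to water = (3.585, 5.541); water relative to ground = (-2.800, 0.000).
Sum = (1.885, 5.541) m/s.
Speed = |(1.885, 5.541)| = 5.853 m/s.

5.9 m/s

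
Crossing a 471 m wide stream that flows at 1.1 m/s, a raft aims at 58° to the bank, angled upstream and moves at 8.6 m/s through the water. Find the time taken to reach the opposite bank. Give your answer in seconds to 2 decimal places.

The component of the raft's velocity perpendicular to the bank is 8.6 × sin 58° = 7.293 m/s.
Only the cross-stream component determines the crossing time; the current contributes nothing perpendicular to the bank.
Time = 471 / 7.293 = 64.581 s.

64.58 s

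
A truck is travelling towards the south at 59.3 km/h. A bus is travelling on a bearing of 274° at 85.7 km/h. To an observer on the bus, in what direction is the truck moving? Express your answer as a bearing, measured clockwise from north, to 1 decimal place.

Taking east as x and north as y: truck velocity = (0.000, -59.300) km/h; bus velocity = (-85.491, 5.978) km/h.
Velocity of truck relative to bus = (0.000, -59.300) − (-85.491, 5.978) = (85.491, -65.278) km/h.
Bearing = atan2(85.49, -65.28) = 127.36° clockwise from north.

127.4°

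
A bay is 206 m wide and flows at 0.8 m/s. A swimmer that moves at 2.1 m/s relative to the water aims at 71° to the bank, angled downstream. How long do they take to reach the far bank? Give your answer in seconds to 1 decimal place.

The component of the swimmer's velocity perpendicular to the bank is 2.1 × sin 71° = 1.986 m/s.
The current is parallel to the bank, so it does not affect the crossing time.
Time = 206 / 1.986 = 103.748 s.

103.7 s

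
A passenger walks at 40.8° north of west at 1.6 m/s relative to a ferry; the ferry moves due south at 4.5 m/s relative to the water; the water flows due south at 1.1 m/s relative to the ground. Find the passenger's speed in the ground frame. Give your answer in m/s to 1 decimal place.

4.7 m/s

In east/north components (m/s): passenger relative to ferry = (-1.211, 1.045); ferry relative to water = (0.000, -4.500); water relative to ground = (0.000, -1.100).
Sum = (-1.211, -4.555) m/s.
Speed = |(-1.211, -4.555)| = 4.713 m/s.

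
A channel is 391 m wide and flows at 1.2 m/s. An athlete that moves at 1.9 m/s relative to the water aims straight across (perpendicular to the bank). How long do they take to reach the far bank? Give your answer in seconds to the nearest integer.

The component of the athlete's velocity perpendicular to the bank is 1.9 m/s.
Only the cross-stream component determines the crossing time; the current contributes nothing perpendicular to the bank.
Time = 391 / 1.900 = 205.789 s.

206 s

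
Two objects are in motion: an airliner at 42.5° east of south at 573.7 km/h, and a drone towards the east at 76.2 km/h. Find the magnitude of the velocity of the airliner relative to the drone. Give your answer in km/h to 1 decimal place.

525.2 km/h

Taking east as x and north as y: airliner velocity = (387.586, -422.976) km/h; drone velocity = (76.200, 0.000) km/h.
Velocity of airliner relative to drone = (387.586, -422.976) − (76.200, 0.000) = (311.386, -422.976) km/h.
Magnitude = |(311.386, -422.976)| = 525.233 km/h.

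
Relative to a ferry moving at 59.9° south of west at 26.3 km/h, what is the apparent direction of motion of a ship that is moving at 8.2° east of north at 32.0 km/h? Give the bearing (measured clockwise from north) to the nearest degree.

Taking east as x and north as y: ship velocity = (4.564, 31.673) km/h; ferry velocity = (-13.190, -22.753) km/h.
Velocity of ship relative to ferry = (4.564, 31.673) − (-13.190, -22.753) = (17.754, 54.426) km/h.
Bearing = atan2(17.75, 54.43) = 18.07° clockwise from north.

018°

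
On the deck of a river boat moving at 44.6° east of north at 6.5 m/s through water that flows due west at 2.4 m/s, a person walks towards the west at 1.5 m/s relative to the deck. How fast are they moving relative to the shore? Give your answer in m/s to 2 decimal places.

In east/north components (m/s): person relative to river boat = (-1.500, 0.000); river boat relative to water = (4.564, 4.628); water relative to ground = (-2.400, 0.000).
Sum = (0.664, 4.628) m/s.
Speed = |(0.664, 4.628)| = 4.676 m/s.

4.68 m/s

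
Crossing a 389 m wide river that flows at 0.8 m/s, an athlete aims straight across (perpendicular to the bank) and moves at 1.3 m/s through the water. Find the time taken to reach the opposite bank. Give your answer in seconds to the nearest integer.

299 s

The component of the athlete's velocity perpendicular to the bank is 1.3 m/s.
Only the cross-stream component determines the crossing time; the current contributes nothing perpendicular to the bank.
Time = 389 / 1.300 = 299.231 s.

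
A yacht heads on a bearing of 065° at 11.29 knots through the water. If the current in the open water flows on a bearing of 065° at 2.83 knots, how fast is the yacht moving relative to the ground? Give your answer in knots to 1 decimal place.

Taking east as x and north as y: velocity relative to the water = (10.232, 4.771) knots; the water relative to ground = (2.565, 1.196) knots.
Velocity relative to ground = (10.232, 4.771) + (2.565, 1.196) = (12.797, 5.967) knots.
Speed = |(12.797, 5.967)| = 14.120 knots.

14.1 knots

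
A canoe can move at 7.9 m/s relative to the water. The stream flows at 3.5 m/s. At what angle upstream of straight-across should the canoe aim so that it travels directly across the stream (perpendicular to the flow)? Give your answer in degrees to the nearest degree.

26°

To cancel the current, the upstream component of the canoe's velocity must equal the flow: 7.9 sin θ = 3.5.
sin θ = 3.5 / 7.9 = 0.4430.
θ = arcsin(0.4430) = 26.298°.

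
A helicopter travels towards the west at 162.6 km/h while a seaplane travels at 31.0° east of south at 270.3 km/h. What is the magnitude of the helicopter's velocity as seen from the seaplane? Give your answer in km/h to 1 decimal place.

380.5 km/h

Taking east as x and north as y: helicopter velocity = (-162.600, 0.000) km/h; seaplane velocity = (139.215, -231.692) km/h.
Velocity of helicopter relative to seaplane = (-162.600, 0.000) − (139.215, -231.692) = (-301.815, 231.692) km/h.
Magnitude = |(-301.815, 231.692)| = 380.491 km/h.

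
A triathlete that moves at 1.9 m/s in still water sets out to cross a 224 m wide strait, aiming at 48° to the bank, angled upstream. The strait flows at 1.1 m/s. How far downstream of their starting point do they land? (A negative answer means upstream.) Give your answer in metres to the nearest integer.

-27 m

Perpendicular speed = 1.412 m/s; crossing time = 224 / 1.412 = 158.643 s.
Net downstream speed = -0.171 m/s.
Drift = -0.171 × 158.643 = -27.183 m (upstream).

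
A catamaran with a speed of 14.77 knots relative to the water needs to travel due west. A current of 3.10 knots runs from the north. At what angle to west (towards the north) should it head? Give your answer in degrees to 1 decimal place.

The current pushes perpendicular to the desired track; the heading must have a component into the current equal to 3.10 knots: 14.77 sin θ = 3.10.
sin θ = 0.2099, so θ = 12.116°.

12.1°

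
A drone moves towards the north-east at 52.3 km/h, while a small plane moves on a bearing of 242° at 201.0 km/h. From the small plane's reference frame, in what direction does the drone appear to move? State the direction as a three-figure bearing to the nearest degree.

059°

Taking east as x and north as y: drone velocity = (36.982, 36.982) km/h; small plane velocity = (-177.472, -94.364) km/h.
Velocity of drone relative to small plane = (36.982, 36.982) − (-177.472, -94.364) = (214.454, 131.345) km/h.
Bearing = atan2(214.45, 131.35) = 58.51° clockwise from north.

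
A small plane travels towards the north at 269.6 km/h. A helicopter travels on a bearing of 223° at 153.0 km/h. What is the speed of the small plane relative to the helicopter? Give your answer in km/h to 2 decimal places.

395.51 km/h

Taking east as x and north as y: small plane velocity = (0.000, 269.600) km/h; helicopter velocity = (-104.346, -111.897) km/h.
Velocity of small plane relative to helicopter = (0.000, 269.600) − (-104.346, -111.897) = (104.346, 381.497) km/h.
Magnitude = |(104.346, 381.497)| = 395.510 km/h.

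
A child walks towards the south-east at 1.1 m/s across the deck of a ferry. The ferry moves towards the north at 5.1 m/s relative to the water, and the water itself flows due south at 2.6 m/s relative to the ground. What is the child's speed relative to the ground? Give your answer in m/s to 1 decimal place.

In east/north components (m/s): child relative to ferry = (0.778, -0.778); ferry relative to water = (0.000, 5.100); water relative to ground = (0.000, -2.600).
Sum = (0.778, 1.722) m/s.
Speed = |(0.778, 1.722)| = 1.890 m/s.

1.9 m/s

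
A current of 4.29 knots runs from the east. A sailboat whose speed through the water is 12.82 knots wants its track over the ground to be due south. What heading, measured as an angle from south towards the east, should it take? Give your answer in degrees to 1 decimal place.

The current pushes perpendicular to the desired track; the heading must have a component into the current equal to 4.29 knots: 12.82 sin θ = 4.29.
sin θ = 0.3346, so θ = 19.550°.

19.6°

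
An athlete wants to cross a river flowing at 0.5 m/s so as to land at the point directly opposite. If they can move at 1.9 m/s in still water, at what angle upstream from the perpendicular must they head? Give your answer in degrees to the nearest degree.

15°

To cancel the current, the upstream component of the athlete's velocity must equal the flow: 1.9 sin θ = 0.5.
sin θ = 0.5 / 1.9 = 0.2632.
θ = arcsin(0.2632) = 15.258°.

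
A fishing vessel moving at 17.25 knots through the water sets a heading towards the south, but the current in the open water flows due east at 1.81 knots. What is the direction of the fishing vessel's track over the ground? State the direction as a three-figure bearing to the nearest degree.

Taking east as x and north as y: velocity relative to the water = (0.000, -17.250) knots; the water relative to ground = (1.810, 0.000) knots.
Velocity relative to ground = (0.000, -17.250) + (1.810, 0.000) = (1.810, -17.250) knots.
Bearing = atan2(1.81, -17.25) = 174.01° clockwise from north.

174°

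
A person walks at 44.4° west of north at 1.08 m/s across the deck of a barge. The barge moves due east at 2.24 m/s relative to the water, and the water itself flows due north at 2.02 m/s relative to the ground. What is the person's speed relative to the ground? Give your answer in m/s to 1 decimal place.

3.2 m/s

In east/north components (m/s): person relative to barge = (-0.756, 0.772); barge relative to water = (2.240, 0.000); water relative to ground = (0.000, 2.020).
Sum = (1.484, 2.792) m/s.
Speed = |(1.484, 2.792)| = 3.162 m/s.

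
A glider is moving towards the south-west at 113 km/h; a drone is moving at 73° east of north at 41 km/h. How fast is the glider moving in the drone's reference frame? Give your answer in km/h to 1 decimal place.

150.4 km/h

Taking east as x and north as y: glider velocity = (-79.903, -79.903) km/h; drone velocity = (39.208, 11.987) km/h.
Velocity of glider relative to drone = (-79.903, -79.903) − (39.208, 11.987) = (-119.112, -91.890) km/h.
Magnitude = |(-119.112, -91.890)| = 150.437 km/h.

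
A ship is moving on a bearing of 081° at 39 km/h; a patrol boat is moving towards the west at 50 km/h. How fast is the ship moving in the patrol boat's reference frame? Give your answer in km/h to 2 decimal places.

Taking east as x and north as y: ship velocity = (38.520, 6.101) km/h; patrol boat velocity = (-50.000, 0.000) km/h.
Velocity of ship relative to patrol boat = (38.520, 6.101) − (-50.000, 0.000) = (88.520, 6.101) km/h.
Magnitude = |(88.520, 6.101)| = 88.730 km/h.

88.73 km/h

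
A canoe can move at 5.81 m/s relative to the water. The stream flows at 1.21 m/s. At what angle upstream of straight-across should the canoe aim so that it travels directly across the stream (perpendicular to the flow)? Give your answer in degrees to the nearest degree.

12°

To cancel the current, the upstream component of the canoe's velocity must equal the flow: 5.81 sin θ = 1.21.
sin θ = 1.21 / 5.81 = 0.2083.
θ = arcsin(0.2083) = 12.020°.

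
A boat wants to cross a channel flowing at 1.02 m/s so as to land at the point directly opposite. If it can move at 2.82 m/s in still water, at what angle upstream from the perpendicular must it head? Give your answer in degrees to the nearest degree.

To cancel the current, the upstream component of the boat's velocity must equal the flow: 2.82 sin θ = 1.02.
sin θ = 1.02 / 2.82 = 0.3617.
θ = arcsin(0.3617) = 21.205°.

21°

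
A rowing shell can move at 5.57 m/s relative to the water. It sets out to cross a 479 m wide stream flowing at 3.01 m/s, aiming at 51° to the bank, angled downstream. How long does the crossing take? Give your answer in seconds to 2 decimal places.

The component of the rowing shell's velocity perpendicular to the bank is 5.57 × sin 51° = 4.329 m/s.
The current is parallel to the bank, so it does not affect the crossing time.
Time = 479 / 4.329 = 110.657 s.

110.66 s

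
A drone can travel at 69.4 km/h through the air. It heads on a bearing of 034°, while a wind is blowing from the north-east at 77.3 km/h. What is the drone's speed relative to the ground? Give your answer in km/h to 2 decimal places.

16.11 km/h

Taking east as x and north as y: velocity relative to the air = (38.808, 57.535) km/h; the air relative to ground = (-54.659, -54.659) km/h.
Velocity relative to ground = (38.808, 57.535) + (-54.659, -54.659) = (-15.851, 2.876) km/h.
Speed = |(-15.851, 2.876)| = 16.110 km/h.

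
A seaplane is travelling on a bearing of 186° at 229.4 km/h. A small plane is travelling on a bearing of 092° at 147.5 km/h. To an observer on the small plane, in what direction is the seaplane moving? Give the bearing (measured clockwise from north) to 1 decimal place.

Taking east as x and north as y: seaplane velocity = (-23.979, -228.143) km/h; small plane velocity = (147.410, -5.148) km/h.
Velocity of seaplane relative to small plane = (-23.979, -228.143) − (147.410, -5.148) = (-171.389, -222.996) km/h.
Bearing = atan2(-171.39, -223.00) = 217.54° clockwise from north.

217.5°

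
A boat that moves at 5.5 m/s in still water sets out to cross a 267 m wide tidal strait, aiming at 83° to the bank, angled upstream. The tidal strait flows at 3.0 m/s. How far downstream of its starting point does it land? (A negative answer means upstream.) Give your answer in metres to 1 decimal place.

113.9 m

Perpendicular speed = 5.459 m/s; crossing time = 267 / 5.459 = 48.910 s.
Net downstream speed = 2.330 m/s.
Drift = 2.330 × 48.910 = 113.947 m (downstream).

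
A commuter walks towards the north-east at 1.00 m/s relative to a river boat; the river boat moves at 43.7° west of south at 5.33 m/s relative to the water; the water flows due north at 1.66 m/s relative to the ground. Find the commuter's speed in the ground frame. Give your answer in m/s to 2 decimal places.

3.33 m/s

In east/north components (m/s): commuter relative to river boat = (0.707, 0.707); river boat relative to water = (-3.682, -3.853); water relative to ground = (0.000, 1.660).
Sum = (-2.975, -1.486) m/s.
Speed = |(-2.975, -1.486)| = 3.326 m/s.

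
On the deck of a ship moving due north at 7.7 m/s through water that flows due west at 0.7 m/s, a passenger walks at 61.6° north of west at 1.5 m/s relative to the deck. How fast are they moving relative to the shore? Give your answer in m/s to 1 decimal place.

In east/north components (m/s): passenger relative to ship = (-0.713, 1.319); ship relative to water = (0.000, 7.700); water relative to ground = (-0.700, 0.000).
Sum = (-1.413, 9.019) m/s.
Speed = |(-1.413, 9.019)| = 9.130 m/s.

9.1 m/s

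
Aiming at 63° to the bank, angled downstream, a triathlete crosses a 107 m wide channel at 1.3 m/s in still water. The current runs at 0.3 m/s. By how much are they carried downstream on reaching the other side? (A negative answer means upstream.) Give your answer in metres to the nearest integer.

82 m

Perpendicular speed = 1.158 m/s; crossing time = 107 / 1.158 = 92.376 s.
Net downstream speed = 0.890 m/s.
Drift = 0.890 × 92.376 = 82.232 m (downstream).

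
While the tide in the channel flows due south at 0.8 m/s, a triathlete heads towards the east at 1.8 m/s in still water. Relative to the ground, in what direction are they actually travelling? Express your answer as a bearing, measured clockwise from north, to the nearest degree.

114°

Taking east as x and north as y: velocity relative to the water = (1.800, 0.000) m/s; the water relative to ground = (0.000, -0.800) m/s.
Velocity relative to ground = (1.800, 0.000) + (0.000, -0.800) = (1.800, -0.800) m/s.
Bearing = atan2(1.80, -0.80) = 113.96° clockwise from north.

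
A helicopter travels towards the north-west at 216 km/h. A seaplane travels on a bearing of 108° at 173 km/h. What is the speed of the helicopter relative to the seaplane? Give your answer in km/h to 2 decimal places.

Taking east as x and north as y: helicopter velocity = (-152.735, 152.735) km/h; seaplane velocity = (164.533, -53.460) km/h.
Velocity of helicopter relative to seaplane = (-152.735, 152.735) − (164.533, -53.460) = (-317.268, 206.195) km/h.
Magnitude = |(-317.268, 206.195)| = 378.385 km/h.

378.39 km/h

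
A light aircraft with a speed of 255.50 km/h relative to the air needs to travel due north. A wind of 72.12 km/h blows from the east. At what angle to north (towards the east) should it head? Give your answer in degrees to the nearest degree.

The wind pushes perpendicular to the desired track; the heading must have a component into the wind equal to 72.12 km/h: 255.50 sin θ = 72.12.
sin θ = 0.2823, so θ = 16.396°.

16°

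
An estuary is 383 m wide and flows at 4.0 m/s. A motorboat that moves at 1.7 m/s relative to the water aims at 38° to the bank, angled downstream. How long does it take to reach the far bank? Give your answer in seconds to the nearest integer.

366 s

The component of the motorboat's velocity perpendicular to the bank is 1.7 × sin 38° = 1.047 m/s.
The current is parallel to the bank, so it does not affect the crossing time.
Time = 383 / 1.047 = 365.938 s.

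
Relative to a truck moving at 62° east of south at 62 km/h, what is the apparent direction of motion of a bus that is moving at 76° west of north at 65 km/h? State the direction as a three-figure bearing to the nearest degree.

291°

Taking east as x and north as y: bus velocity = (-63.069, 15.725) km/h; truck velocity = (54.743, -29.107) km/h.
Velocity of bus relative to truck = (-63.069, 15.725) − (54.743, -29.107) = (-117.812, 44.832) km/h.
Bearing = atan2(-117.81, 44.83) = 290.83° clockwise from north.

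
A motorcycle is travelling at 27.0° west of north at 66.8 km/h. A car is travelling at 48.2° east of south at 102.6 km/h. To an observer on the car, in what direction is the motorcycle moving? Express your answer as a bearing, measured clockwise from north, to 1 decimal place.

Taking east as x and north as y: motorcycle velocity = (-30.327, 59.519) km/h; car velocity = (76.486, -68.386) km/h.
Velocity of motorcycle relative to car = (-30.327, 59.519) − (76.486, -68.386) = (-106.812, 127.905) km/h.
Bearing = atan2(-106.81, 127.91) = 320.14° clockwise from north.

320.1°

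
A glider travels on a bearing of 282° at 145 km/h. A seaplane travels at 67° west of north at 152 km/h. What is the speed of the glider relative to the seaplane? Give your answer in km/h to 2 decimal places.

29.31 km/h

Taking east as x and north as y: glider velocity = (-141.831, 30.147) km/h; seaplane velocity = (-139.917, 59.391) km/h.
Velocity of glider relative to seaplane = (-141.831, 30.147) − (-139.917, 59.391) = (-1.915, -29.244) km/h.
Magnitude = |(-1.915, -29.244)| = 29.307 km/h.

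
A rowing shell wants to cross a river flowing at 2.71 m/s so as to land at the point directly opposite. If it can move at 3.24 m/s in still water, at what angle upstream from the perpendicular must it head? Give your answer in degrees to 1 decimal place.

To cancel the current, the upstream component of the rowing shell's velocity must equal the flow: 3.24 sin θ = 2.71.
sin θ = 2.71 / 3.24 = 0.8364.
θ = arcsin(0.8364) = 56.764°.

56.8°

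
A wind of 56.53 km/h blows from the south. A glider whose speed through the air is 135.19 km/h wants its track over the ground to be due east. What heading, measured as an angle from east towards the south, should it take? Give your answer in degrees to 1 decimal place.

The wind pushes perpendicular to the desired track; the heading must have a component into the wind equal to 56.53 km/h: 135.19 sin θ = 56.53.
sin θ = 0.4182, so θ = 24.718°.

24.7°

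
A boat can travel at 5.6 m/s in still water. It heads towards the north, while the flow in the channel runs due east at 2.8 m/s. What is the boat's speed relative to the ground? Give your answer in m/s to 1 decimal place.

Taking east as x and north as y: velocity relative to the water = (0.000, 5.600) m/s; the water relative to ground = (2.800, 0.000) m/s.
Velocity relative to ground = (0.000, 5.600) + (2.800, 0.000) = (2.800, 5.600) m/s.
Speed = |(2.800, 5.600)| = 6.261 m/s.

6.3 m/s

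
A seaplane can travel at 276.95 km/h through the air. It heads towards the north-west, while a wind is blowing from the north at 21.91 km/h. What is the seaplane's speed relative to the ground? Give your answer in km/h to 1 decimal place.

261.9 km/h

Taking east as x and north as y: velocity relative to the air = (-195.833, 195.833) km/h; the air relative to ground = (0.000, -21.910) km/h.
Velocity relative to ground = (-195.833, 195.833) + (0.000, -21.910) = (-195.833, 173.923) km/h.
Speed = |(-195.833, 173.923)| = 261.916 km/h.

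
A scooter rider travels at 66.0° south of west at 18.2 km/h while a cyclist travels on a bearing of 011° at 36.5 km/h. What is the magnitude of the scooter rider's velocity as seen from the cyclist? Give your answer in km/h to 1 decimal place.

Taking east as x and north as y: scooter rider velocity = (-7.403, -16.627) km/h; cyclist velocity = (6.965, 35.829) km/h.
Velocity of scooter rider relative to cyclist = (-7.403, -16.627) − (6.965, 35.829) = (-14.367, -52.456) km/h.
Magnitude = |(-14.367, -52.456)| = 54.388 km/h.

54.4 km/h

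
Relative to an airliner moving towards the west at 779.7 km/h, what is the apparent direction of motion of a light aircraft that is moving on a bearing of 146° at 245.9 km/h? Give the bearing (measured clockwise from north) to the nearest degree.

Taking east as x and north as y: light aircraft velocity = (137.506, -203.860) km/h; airliner velocity = (-779.700, 0.000) km/h.
Velocity of light aircraft relative to airliner = (137.506, -203.860) − (-779.700, 0.000) = (917.206, -203.860) km/h.
Bearing = atan2(917.21, -203.86) = 102.53° clockwise from north.

103°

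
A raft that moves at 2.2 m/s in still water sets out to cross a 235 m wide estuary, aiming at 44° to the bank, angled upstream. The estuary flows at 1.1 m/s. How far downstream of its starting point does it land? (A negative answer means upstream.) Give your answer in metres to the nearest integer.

-74 m

Perpendicular speed = 1.528 m/s; crossing time = 235 / 1.528 = 153.771 s.
Net downstream speed = -0.483 m/s.
Drift = -0.483 × 153.771 = -74.202 m (upstream).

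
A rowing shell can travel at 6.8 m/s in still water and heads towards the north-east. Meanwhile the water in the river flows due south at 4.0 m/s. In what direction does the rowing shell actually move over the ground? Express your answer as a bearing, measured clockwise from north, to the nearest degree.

Taking east as x and north as y: velocity relative to the water = (4.808, 4.808) m/s; the water relative to ground = (0.000, -4.000) m/s.
Velocity relative to ground = (4.808, 4.808) + (0.000, -4.000) = (4.808, 0.808) m/s.
Bearing = atan2(4.81, 0.81) = 80.46° clockwise from north.

080°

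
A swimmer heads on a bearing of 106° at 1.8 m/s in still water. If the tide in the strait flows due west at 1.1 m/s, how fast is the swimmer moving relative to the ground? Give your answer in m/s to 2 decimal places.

Taking east as x and north as y: velocity relative to the water = (1.730, -0.496) m/s; the water relative to ground = (-1.100, 0.000) m/s.
Velocity relative to ground = (1.730, -0.496) + (-1.100, 0.000) = (0.630, -0.496) m/s.
Speed = |(0.630, -0.496)| = 0.802 m/s.

0.80 m/s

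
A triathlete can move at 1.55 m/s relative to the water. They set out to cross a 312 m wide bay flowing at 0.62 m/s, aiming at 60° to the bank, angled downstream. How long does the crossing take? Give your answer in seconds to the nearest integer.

232 s

The component of the triathlete's velocity perpendicular to the bank is 1.55 × sin 60° = 1.342 m/s.
Only the cross-stream component determines the crossing time; the current contributes nothing perpendicular to the bank.
Time = 312 / 1.342 = 232.430 s.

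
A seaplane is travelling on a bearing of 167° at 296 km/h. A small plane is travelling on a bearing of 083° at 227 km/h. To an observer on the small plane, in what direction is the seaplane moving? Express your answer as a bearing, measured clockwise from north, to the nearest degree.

Taking east as x and north as y: seaplane velocity = (66.586, -288.414) km/h; small plane velocity = (225.308, 27.664) km/h.
Velocity of seaplane relative to small plane = (66.586, -288.414) − (225.308, 27.664) = (-158.722, -316.078) km/h.
Bearing = atan2(-158.72, -316.08) = 206.66° clockwise from north.

207°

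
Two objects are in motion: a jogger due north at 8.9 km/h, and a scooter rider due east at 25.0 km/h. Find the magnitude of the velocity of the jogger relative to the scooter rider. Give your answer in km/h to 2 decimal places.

Taking east as x and north as y: jogger velocity = (0.000, 8.900) km/h; scooter rider velocity = (25.000, 0.000) km/h.
Velocity of jogger relative to scooter rider = (0.000, 8.900) − (25.000, 0.000) = (-25.000, 8.900) km/h.
Magnitude = |(-25.000, 8.900)| = 26.537 km/h.

26.54 km/h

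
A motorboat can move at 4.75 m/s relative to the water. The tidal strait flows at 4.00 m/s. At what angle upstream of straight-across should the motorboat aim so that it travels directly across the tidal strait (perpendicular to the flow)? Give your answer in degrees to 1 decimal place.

57.4°

To cancel the current, the upstream component of the motorboat's velocity must equal the flow: 4.75 sin θ = 4.00.
sin θ = 4.00 / 4.75 = 0.8421.
θ = arcsin(0.8421) = 57.363°.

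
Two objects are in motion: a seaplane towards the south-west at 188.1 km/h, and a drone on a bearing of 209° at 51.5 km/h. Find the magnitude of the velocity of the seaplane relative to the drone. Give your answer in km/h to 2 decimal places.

139.32 km/h

Taking east as x and north as y: seaplane velocity = (-133.007, -133.007) km/h; drone velocity = (-24.968, -45.043) km/h.
Velocity of seaplane relative to drone = (-133.007, -133.007) − (-24.968, -45.043) = (-108.039, -87.964) km/h.
Magnitude = |(-108.039, -87.964)| = 139.320 km/h.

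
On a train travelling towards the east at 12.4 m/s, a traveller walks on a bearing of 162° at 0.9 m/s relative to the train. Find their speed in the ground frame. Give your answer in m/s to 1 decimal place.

Taking east as x and north as y: train velocity = (12.400, 0.000) m/s; traveller velocity relative to train = (0.278, -0.856) m/s.
Velocity relative to ground = (12.400, 0.000) + (0.278, -0.856) = (12.678, -0.856) m/s.
Speed = |(12.678, -0.856)| = 12.707 m/s.

12.7 m/s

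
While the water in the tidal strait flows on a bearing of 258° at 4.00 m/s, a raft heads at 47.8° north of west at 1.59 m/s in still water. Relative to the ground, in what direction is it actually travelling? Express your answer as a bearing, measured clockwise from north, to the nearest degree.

274°

Taking east as x and north as y: velocity relative to the water = (-1.068, 1.178) m/s; the water relative to ground = (-3.913, -0.832) m/s.
Velocity relative to ground = (-1.068, 1.178) + (-3.913, -0.832) = (-4.981, 0.346) m/s.
Bearing = atan2(-4.98, 0.35) = 273.98° clockwise from north.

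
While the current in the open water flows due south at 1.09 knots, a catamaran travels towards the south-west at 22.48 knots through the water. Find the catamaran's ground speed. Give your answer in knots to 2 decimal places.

Taking east as x and north as y: velocity relative to the water = (-15.896, -15.896) knots; the water relative to ground = (0.000, -1.090) knots.
Velocity relative to ground = (-15.896, -15.896) + (0.000, -1.090) = (-15.896, -16.986) knots.
Speed = |(-15.896, -16.986)| = 23.264 knots.

23.26 knots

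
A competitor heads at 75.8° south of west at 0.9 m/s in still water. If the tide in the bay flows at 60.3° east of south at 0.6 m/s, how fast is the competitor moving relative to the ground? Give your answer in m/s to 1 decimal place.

Taking east as x and north as y: velocity relative to the water = (-0.221, -0.873) m/s; the water relative to ground = (0.521, -0.297) m/s.
Velocity relative to ground = (-0.221, -0.873) + (0.521, -0.297) = (0.300, -1.170) m/s.
Speed = |(0.300, -1.170)| = 1.208 m/s.

1.2 m/s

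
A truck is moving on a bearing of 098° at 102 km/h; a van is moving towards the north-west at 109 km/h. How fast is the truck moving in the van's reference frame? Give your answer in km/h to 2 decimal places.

200.11 km/h

Taking east as x and north as y: truck velocity = (101.007, -14.196) km/h; van velocity = (-77.075, 77.075) km/h.
Velocity of truck relative to van = (101.007, -14.196) − (-77.075, 77.075) = (178.082, -91.270) km/h.
Magnitude = |(178.082, -91.270)| = 200.109 km/h.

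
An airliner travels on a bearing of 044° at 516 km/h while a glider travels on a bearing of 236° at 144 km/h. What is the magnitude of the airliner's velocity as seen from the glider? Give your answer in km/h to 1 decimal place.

657.5 km/h

Taking east as x and north as y: airliner velocity = (358.444, 371.179) km/h; glider velocity = (-119.381, -80.524) km/h.
Velocity of airliner relative to glider = (358.444, 371.179) − (-119.381, -80.524) = (477.825, 451.703) km/h.
Magnitude = |(477.825, 451.703)| = 657.535 km/h.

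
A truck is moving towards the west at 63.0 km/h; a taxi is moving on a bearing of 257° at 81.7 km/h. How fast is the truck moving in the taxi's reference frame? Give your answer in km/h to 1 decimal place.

Taking east as x and north as y: truck velocity = (-63.000, 0.000) km/h; taxi velocity = (-79.606, -18.379) km/h.
Velocity of truck relative to taxi = (-63.000, 0.000) − (-79.606, -18.379) = (16.606, 18.379) km/h.
Magnitude = |(16.606, 18.379)| = 24.770 km/h.

24.8 km/h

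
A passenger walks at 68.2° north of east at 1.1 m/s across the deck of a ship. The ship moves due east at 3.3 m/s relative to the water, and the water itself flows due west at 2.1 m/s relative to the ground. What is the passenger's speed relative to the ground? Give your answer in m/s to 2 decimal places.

In east/north components (m/s): passenger relative to ship = (0.409, 1.021); ship relative to water = (3.300, 0.000); water relative to ground = (-2.100, 0.000).
Sum = (1.609, 1.021) m/s.
Speed = |(1.609, 1.021)| = 1.905 m/s.

1.91 m/s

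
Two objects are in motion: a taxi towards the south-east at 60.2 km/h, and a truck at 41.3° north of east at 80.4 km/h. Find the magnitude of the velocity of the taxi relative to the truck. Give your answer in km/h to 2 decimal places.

Taking east as x and north as y: taxi velocity = (42.568, -42.568) km/h; truck velocity = (60.402, 53.064) km/h.
Velocity of taxi relative to truck = (42.568, -42.568) − (60.402, 53.064) = (-17.834, -95.632) km/h.
Magnitude = |(-17.834, -95.632)| = 97.281 km/h.

97.28 km/h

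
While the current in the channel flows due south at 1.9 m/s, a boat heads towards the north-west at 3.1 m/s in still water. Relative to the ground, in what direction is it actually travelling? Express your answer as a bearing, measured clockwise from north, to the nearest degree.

278°

Taking east as x and north as y: velocity relative to the water = (-2.192, 2.192) m/s; the water relative to ground = (0.000, -1.900) m/s.
Velocity relative to ground = (-2.192, 2.192) + (0.000, -1.900) = (-2.192, 0.292) m/s.
Bearing = atan2(-2.19, 0.29) = 277.59° clockwise from north.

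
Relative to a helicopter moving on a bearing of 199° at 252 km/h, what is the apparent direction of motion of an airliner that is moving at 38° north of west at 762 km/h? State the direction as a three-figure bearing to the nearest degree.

Taking east as x and north as y: airliner velocity = (-600.464, 469.134) km/h; helicopter velocity = (-82.043, -238.271) km/h.
Velocity of airliner relative to helicopter = (-600.464, 469.134) − (-82.043, -238.271) = (-518.421, 707.405) km/h.
Bearing = atan2(-518.42, 707.40) = 323.76° clockwise from north.

324°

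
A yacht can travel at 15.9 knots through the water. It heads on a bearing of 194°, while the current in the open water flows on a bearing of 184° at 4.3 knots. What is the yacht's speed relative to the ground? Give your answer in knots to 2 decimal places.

Taking east as x and north as y: velocity relative to the water = (-3.847, -15.428) knots; the water relative to ground = (-0.300, -4.290) knots.
Velocity relative to ground = (-3.847, -15.428) + (-0.300, -4.290) = (-4.147, -19.717) knots.
Speed = |(-4.147, -19.717)| = 20.149 knots.

20.15 knots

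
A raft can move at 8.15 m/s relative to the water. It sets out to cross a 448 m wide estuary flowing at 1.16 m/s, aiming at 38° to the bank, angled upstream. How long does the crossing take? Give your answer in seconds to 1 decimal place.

The component of the raft's velocity perpendicular to the bank is 8.15 × sin 38° = 5.018 m/s.
Only the cross-stream component determines the crossing time; the current contributes nothing perpendicular to the bank.
Time = 448 / 5.018 = 89.285 s.

89.3 s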